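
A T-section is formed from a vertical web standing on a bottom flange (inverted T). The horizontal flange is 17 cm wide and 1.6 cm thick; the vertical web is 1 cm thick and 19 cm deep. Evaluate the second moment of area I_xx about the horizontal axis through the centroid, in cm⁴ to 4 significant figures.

I_xx ≈ 1764 cm⁴

Decompose the section into non-overlapping parts with the origin at the bottom-left of its bounding rectangle.
Flange: 17 × 1.6, A = 27.2 cm², y = 0.8 cm, Ī = 5.80267 cm⁴.
Web: 1 × 19, A = 19 cm², y = 11.1 cm, Ī = 571.583 cm⁴.
Centroid: ȳ = ΣA·y / ΣA = 5.03593 cm.
Transfer each piece to the horizontal axis through the centroid using Ī + A·d² with d = y − 5.03593:
  flange: d = -4.23593 cm → contributes +493.855 cm⁴
  web: d = 6.06407 cm → contributes +1270.27 cm⁴
Total I = 1764.12 cm⁴.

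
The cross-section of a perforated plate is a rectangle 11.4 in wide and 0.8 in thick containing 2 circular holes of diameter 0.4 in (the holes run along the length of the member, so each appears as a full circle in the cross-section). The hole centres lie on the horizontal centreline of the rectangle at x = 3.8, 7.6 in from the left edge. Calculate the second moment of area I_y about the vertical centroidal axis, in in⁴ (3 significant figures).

Split into non-overlapping primitives; take the origin at the lower-left of the bounding box.
Plate: 11.4 × 0.8, A = 9.12 in², x = 5.7 in, Ī = 98.77 in⁴.
Hole 1 (subtracted): ⌀0.4, A = 0.12566 in², x = 3.8 in, Ī = 0.0012566 in⁴.
Hole 2 (subtracted): ⌀0.4, A = 0.12566 in², x = 7.6 in, Ī = 0.0012566 in⁴.
By symmetry the centroid is at mid-width, x̄ = 5.7 in.
Transfer each piece to the vertical centroidal axis using Ī + A·d² with d = x − 5.7:
  plate: d = 0 in → contributes +98.77 in⁴
  hole 1: d = -1.9 in → contributes −0.4549 in⁴
  hole 2: d = 1.9 in → contributes −0.4549 in⁴
Total I = 97.86 in⁴.

I_y ≈ 97.9 in⁴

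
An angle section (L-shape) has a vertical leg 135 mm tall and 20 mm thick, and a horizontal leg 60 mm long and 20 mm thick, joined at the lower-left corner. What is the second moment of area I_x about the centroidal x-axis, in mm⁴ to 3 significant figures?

Treat the section as a set of non-overlapping primitives; coordinates are from the bounding-box lower-left.
Vertical leg: 20 × 135, A = 2 700 mm², y = 67.5 mm, Ī = 4 100 625 mm⁴.
Horizontal leg (remainder): 40 × 20, A = 800 mm², y = 10 mm, Ī = 26 667 mm⁴.
Centroid: ȳ = ΣA·y / ΣA = 54.357 mm.
Transfer each piece to the centroidal x-axis using Ī + A·d² with d = y − 54.357:
  vertical leg: d = 13.143 mm → contributes +4 567 009 mm⁴
  horizontal leg (remainder): d = -44.357 mm → contributes +1 600 712 mm⁴
Total I = 6 167 720 mm⁴.

I_x ≈ 6.17 × 10⁶ mm⁴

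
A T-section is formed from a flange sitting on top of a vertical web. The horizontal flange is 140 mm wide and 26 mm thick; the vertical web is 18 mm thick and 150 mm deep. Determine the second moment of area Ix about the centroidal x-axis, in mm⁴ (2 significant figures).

Ix ≈ 1.7 × 10⁷ mm⁴

Treat the section as a set of non-overlapping primitives; coordinates are from the bounding-box lower-left.
Flange: 140 × 26, A = 3 640 mm², y = 163 mm, Ī = 205 053 mm⁴.
Web: 18 × 150, A = 2 700 mm², y = 75 mm, Ī = 5 062 500 mm⁴.
Centroid: ȳ = ΣA·y / ΣA = 125.5 mm.
Transfer each piece to the centroidal x-axis using Ī + A·d² with d = y − 125.5:
  flange: d = 37.48 mm → contributes +5 317 346 mm⁴
  web: d = -50.52 mm → contributes +11 954 628 mm⁴
Total I = 17 271 975 mm⁴.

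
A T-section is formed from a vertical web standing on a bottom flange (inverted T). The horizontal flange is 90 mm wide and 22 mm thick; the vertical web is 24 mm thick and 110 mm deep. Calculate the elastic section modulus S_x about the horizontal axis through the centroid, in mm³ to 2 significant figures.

Split into non-overlapping primitives; take the origin at the lower-left of the bounding box.
Flange: 90 × 22, A = 1 980 mm², y = 11 mm, Ī = 79 860 mm⁴.
Web: 24 × 110, A = 2 640 mm², y = 77 mm, Ī = 2 662 000 mm⁴.
Centroid: ȳ = ΣA·y / ΣA = 48.71 mm.
Transfer each piece to the horizontal axis through the centroid using Ī + A·d² with d = y − 48.71:
  flange: d = -37.71 mm → contributes +2 896 147 mm⁴
  web: d = 28.29 mm → contributes +4 774 216 mm⁴
Total I = 7 670 363 mm⁴.
Extreme fibre distance c = 83.29 mm; S = I/c = 92 097 mm³.

S_x ≈ 9.2 × 10⁴ mm³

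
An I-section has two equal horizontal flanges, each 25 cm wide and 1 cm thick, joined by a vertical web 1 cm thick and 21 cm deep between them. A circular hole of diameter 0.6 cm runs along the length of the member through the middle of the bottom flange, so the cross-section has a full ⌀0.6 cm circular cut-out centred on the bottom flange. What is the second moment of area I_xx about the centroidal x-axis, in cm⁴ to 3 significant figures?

Break the section into simple shapes (no overlaps), measuring from the bottom-left corner of the bounding box.
Bottom flange: 25 × 1, A = 25 cm², y = 0.5 cm, Ī = 2.0833 cm⁴.
Web: 1 × 21, A = 21 cm², y = 11.5 cm, Ī = 771.75 cm⁴.
Top flange: 25 × 1, A = 25 cm², y = 22.5 cm, Ī = 2.0833 cm⁴.
Hole (subtracted): ⌀0.6, A = 0.28274 cm², y = 0.5 cm, Ī = 0.0063617 cm⁴.
Centroid: ȳ = ΣA·y / ΣA = 11.544 cm.
Transfer each piece to the centroidal x-axis using Ī + A·d² with d = y − 11.544:
  bottom flange: d = -11.044 cm → contributes +3051.3 cm⁴
  web: d = -0.04398 cm → contributes +771.79 cm⁴
  top flange: d = 10.956 cm → contributes +3002.9 cm⁴
  hole: d = -11.044 cm → contributes −34.492 cm⁴
Total I = 6791.6 cm⁴.

I_xx ≈ 6790 cm⁴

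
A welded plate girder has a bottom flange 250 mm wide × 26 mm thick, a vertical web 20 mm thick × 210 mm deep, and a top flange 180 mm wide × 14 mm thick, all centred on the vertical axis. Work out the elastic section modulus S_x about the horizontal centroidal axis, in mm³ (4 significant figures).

S_x ≈ 7.720 × 10⁵ mm³

Break the section into simple shapes (no overlaps), measuring from the bottom-left corner of the bounding box.
Bottom plate: 250 × 26, A = 6 500 mm², y = 13 mm, Ī = 366 167 mm⁴.
Web plate: 20 × 210, A = 4 200 mm², y = 131 mm, Ī = 15 435 000 mm⁴.
Top plate: 180 × 14, A = 2 520 mm², y = 243 mm, Ī = 41 160 mm⁴.
Centroid: ȳ = ΣA·y / ΣA = 94.3313 mm.
Transfer each piece to the horizontal centroidal axis using Ī + A·d² with d = y − 94.3313:
  bottom plate: d = -81.3313 mm → contributes +43 362 256 mm⁴
  web plate: d = 36.6687 mm → contributes +21 082 288 mm⁴
  top plate: d = 148.669 mm → contributes +55 739 151 mm⁴
Total I = 120 183 696 mm⁴.
Extreme fibre distance c = 155.669 mm; S = I/c = 772 048 mm³.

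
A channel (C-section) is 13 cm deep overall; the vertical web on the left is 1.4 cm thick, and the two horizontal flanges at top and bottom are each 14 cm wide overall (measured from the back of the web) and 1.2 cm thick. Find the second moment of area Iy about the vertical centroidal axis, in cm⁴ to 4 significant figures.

Iy ≈ 959.8 cm⁴

Break the section into simple shapes (no overlaps), measuring from the bottom-left corner of the bounding box.
Web: 1.4 × 13, A = 18.2 cm², x = 0.7 cm, Ī = 2.97267 cm⁴.
Top flange (beyond web): 12.6 × 1.2, A = 15.12 cm², x = 7.7 cm, Ī = 200.038 cm⁴.
Bottom flange (beyond web): 12.6 × 1.2, A = 15.12 cm², x = 7.7 cm, Ī = 200.038 cm⁴.
Centroid: x̄ = ΣA·x / ΣA = 5.06994 cm.
Transfer each piece to the vertical centroidal axis using Ī + A·d² with d = x − 5.06994:
  web: d = -4.36994 cm → contributes +350.527 cm⁴
  top flange (beyond web): d = 2.63006 cm → contributes +304.626 cm⁴
  bottom flange (beyond web): d = 2.63006 cm → contributes +304.626 cm⁴
Total I = 959.779 cm⁴.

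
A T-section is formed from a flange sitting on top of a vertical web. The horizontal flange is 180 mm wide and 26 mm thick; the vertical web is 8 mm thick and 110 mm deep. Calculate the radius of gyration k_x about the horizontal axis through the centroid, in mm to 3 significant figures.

Treat the section as a set of non-overlapping primitives; coordinates are from the bounding-box lower-left.
Flange: 180 × 26, A = 4 680 mm², y = 123 mm, Ī = 263 640 mm⁴.
Web: 8 × 110, A = 880 mm², y = 55 mm, Ī = 887 333 mm⁴.
Centroid: ȳ = ΣA·y / ΣA = 112.24 mm.
Transfer each piece to the horizontal axis through the centroid using Ī + A·d² with d = y − 112.24:
  flange: d = 10.763 mm → contributes +805 740 mm⁴
  web: d = -57.237 mm → contributes +3 770 320 mm⁴
Total I = 4 576 060 mm⁴.
Radius of gyration: k = √(I/A) = √(4 576 060 / 5 560) = 28.689 mm.

k_x ≈ 28.7 mm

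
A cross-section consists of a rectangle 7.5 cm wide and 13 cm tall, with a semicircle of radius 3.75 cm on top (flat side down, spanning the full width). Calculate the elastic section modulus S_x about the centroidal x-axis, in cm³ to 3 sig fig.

Decompose the section into non-overlapping parts with the origin at the bottom-left of its bounding rectangle.
Rectangular body: 7.5 × 13, A = 97.5 cm², y = 6.5 cm, Ī = 1373.1 cm⁴.
Semicircular cap: semicircle r = 3.75, A = 22.089 cm², y = 14.592 cm, Ī = 21.705 cm⁴.
Centroid: ȳ = ΣA·y / ΣA = 7.9946 cm.
Transfer each piece to the centroidal x-axis using Ī + A·d² with d = y − 7.9946:
  rectangular body: d = -1.4946 cm → contributes +1590.9 cm⁴
  semicircular cap: d = 6.597 cm → contributes +983.03 cm⁴
Total I = 2573.9 cm⁴.
Extreme fibre distance c = 8.7554 cm; S = I/c = 293.98 cm³.

S_x ≈ 294 cm³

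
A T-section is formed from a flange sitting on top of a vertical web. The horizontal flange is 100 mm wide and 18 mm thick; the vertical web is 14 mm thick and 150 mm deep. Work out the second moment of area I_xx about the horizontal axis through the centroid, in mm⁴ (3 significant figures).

I_xx ≈ 1.08 × 10⁷ mm⁴

Break the section into simple shapes (no overlaps), measuring from the bottom-left corner of the bounding box.
Flange: 100 × 18, A = 1 800 mm², y = 159 mm, Ī = 48 600 mm⁴.
Web: 14 × 150, A = 2 100 mm², y = 75 mm, Ī = 3 937 500 mm⁴.
Centroid: ȳ = ΣA·y / ΣA = 113.77 mm.
Transfer each piece to the horizontal axis through the centroid using Ī + A·d² with d = y − 113.77:
  flange: d = 45.231 mm → contributes +3 731 080 mm⁴
  web: d = -38.769 mm → contributes +7 093 912 mm⁴
Total I = 10 824 992 mm⁴.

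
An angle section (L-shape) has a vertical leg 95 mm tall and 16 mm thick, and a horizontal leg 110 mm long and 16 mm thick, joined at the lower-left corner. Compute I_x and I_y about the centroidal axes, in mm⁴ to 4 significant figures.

Treat the section as a set of non-overlapping primitives; coordinates are from the bounding-box lower-left.
Vertical leg: 16 × 95, A = 1 520 mm², y = 47.5 mm, Ī = 1 143 167 mm⁴.
Horizontal leg (remainder): 94 × 16, A = 1 504 mm², y = 8 mm, Ī = 32085.3 mm⁴.
Centroid: ȳ = ΣA·y / ΣA = 27.8545 mm.
Transfer each piece to the centroidal x-axis using Ī + A·d² with d = y − 27.8545:
  vertical leg: d = 19.6455 mm → contributes +1 729 804 mm⁴
  horizontal leg (remainder): d = -19.8545 mm → contributes +624 964 mm⁴
Total I = 2 354 768 mm⁴.
For the y-axis: x̄ = 35.3545 mm.
Repeating about the centroidal y-axis gives I_y = 3 426 708 mm⁴.

I_x ≈ 2.355 × 10⁶ mm⁴, I_y ≈ 3.427 × 10⁶ mm⁴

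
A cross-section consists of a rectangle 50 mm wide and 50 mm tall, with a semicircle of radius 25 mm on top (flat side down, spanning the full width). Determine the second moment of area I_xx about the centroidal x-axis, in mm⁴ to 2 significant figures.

Treat the section as a set of non-overlapping primitives; coordinates are from the bounding-box lower-left.
Rectangular body: 50 × 50, A = 2 500 mm², y = 25 mm, Ī = 520 833 mm⁴.
Semicircular cap: semicircle r = 25, A = 981.7 mm², y = 60.61 mm, Ī = 42 874 mm⁴.
Centroid: ȳ = ΣA·y / ΣA = 35.04 mm.
Transfer each piece to the centroidal x-axis using Ī + A·d² with d = y − 35.04:
  rectangular body: d = -10.04 mm → contributes +772 889 mm⁴
  semicircular cap: d = 25.57 mm → contributes +684 729 mm⁴
Total I = 1 457 619 mm⁴.

I_xx ≈ 1.5 × 10⁶ mm⁴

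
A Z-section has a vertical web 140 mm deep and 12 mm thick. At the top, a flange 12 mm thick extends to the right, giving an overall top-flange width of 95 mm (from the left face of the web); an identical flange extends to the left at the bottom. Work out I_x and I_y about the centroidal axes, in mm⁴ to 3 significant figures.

I_x ≈ 1.09 × 10⁷ mm⁴, I_y ≈ 5.66 × 10⁶ mm⁴

Decompose the section into non-overlapping parts with the origin at the bottom-left of its bounding rectangle.
Web: 12 × 140, A = 1 680 mm², y = 70 mm, Ī = 2 744 000 mm⁴.
Top flange (beyond web): 83 × 12, A = 996 mm², y = 134 mm, Ī = 11 952 mm⁴.
Bottom flange (beyond web): 83 × 12, A = 996 mm², y = 6 mm, Ī = 11 952 mm⁴.
Centroid: ȳ = ΣA·y / ΣA = 70 mm.
Transfer each piece to the centroidal x-axis using Ī + A·d² with d = y − 70:
  web: d = 0 mm → contributes +2 744 000 mm⁴
  top flange (beyond web): d = 64 mm → contributes +4 091 568 mm⁴
  bottom flange (beyond web): d = -64 mm → contributes +4 091 568 mm⁴
Total I = 10 927 136 mm⁴.
For the y-axis: x̄ = 89 mm.
Repeating about the centroidal y-axis gives I_y = 5 658 184 mm⁴.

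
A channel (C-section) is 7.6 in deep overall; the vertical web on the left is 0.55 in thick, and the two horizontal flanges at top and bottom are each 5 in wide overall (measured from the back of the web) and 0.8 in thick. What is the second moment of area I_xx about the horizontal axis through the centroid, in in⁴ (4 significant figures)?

Treat the section as a set of non-overlapping primitives; coordinates are from the bounding-box lower-left.
Web: 0.55 × 7.6, A = 4.18 in², y = 3.8 in, Ī = 20.1197 in⁴.
Top flange (beyond web): 4.45 × 0.8, A = 3.56 in², y = 7.2 in, Ī = 0.189867 in⁴.
Bottom flange (beyond web): 4.45 × 0.8, A = 3.56 in², y = 0.4 in, Ī = 0.189867 in⁴.
By symmetry the centroid is at mid-height, ȳ = 3.8 in.
Transfer each piece to the horizontal axis through the centroid using Ī + A·d² with d = y − 3.8:
  web: d = 0 in → contributes +20.1197 in⁴
  top flange (beyond web): d = 3.4 in → contributes +41.3435 in⁴
  bottom flange (beyond web): d = -3.4 in → contributes +41.3435 in⁴
Total I = 102.807 in⁴.

I_xx ≈ 102.8 in⁴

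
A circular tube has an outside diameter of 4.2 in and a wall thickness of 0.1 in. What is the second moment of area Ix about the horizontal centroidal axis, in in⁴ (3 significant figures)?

Break the section into simple shapes (no overlaps), measuring from the bottom-left corner of the bounding box.
Outer circle: ⌀4.2, A = 13.854 in², y = 2.1 in, Ī = 15.275 in⁴.
Bore (subtracted): ⌀4, A = 12.566 in², y = 2.1 in, Ī = 12.566 in⁴.
By symmetry the centroid is at mid-height, ȳ = 2.1 in.
All pieces are centred on the horizontal centroidal axis, so I = ΣĪ (holes subtracted) = 2.7081 in⁴.

Ix ≈ 2.71 in⁴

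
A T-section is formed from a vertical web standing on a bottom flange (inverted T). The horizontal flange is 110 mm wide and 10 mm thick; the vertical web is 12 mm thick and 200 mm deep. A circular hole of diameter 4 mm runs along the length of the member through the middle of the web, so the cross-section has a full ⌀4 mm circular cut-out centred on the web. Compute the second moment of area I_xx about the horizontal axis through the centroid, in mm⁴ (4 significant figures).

Decompose the section into non-overlapping parts with the origin at the bottom-left of its bounding rectangle.
Flange: 110 × 10, A = 1 100 mm², y = 5 mm, Ī = 9166.67 mm⁴.
Web: 12 × 200, A = 2 400 mm², y = 110 mm, Ī = 8 000 000 mm⁴.
Hole (subtracted): ⌀4, A = 12.5664 mm², y = 110 mm, Ī = 12.5664 mm⁴.
Centroid: ȳ = ΣA·y / ΣA = 76.8811 mm.
Transfer each piece to the horizontal axis through the centroid using Ī + A·d² with d = y − 76.8811:
  flange: d = -71.8811 mm → contributes +5 692 747 mm⁴
  web: d = 33.1189 mm → contributes +10 632 469 mm⁴
  hole: d = 33.1189 mm → contributes −13796.1 mm⁴
Total I = 16 311 420 mm⁴.

I_xx ≈ 1.631 × 10⁷ mm⁴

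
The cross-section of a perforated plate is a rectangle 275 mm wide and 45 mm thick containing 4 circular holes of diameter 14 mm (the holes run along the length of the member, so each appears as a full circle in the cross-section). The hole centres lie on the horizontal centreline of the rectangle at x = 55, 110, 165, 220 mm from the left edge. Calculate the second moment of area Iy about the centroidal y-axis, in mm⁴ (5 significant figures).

Iy ≈ 7.5652 × 10⁷ mm⁴

Split into non-overlapping primitives; take the origin at the lower-left of the bounding box.
Plate: 275 × 45, A = 12 375 mm², x = 137.5 mm, Ī = 77 988 281 mm⁴.
Hole 1 (subtracted): ⌀14, A = 153.938 mm², x = 55 mm, Ī = 1885.741 mm⁴.
Hole 2 (subtracted): ⌀14, A = 153.938 mm², x = 110 mm, Ī = 1885.741 mm⁴.
Hole 3 (subtracted): ⌀14, A = 153.938 mm², x = 165 mm, Ī = 1885.741 mm⁴.
Hole 4 (subtracted): ⌀14, A = 153.938 mm², x = 220 mm, Ī = 1885.741 mm⁴.
By symmetry the centroid is at mid-width, x̄ = 137.5 mm.
Transfer each piece to the centroidal y-axis using Ī + A·d² with d = x − 137.5:
  plate: d = 0 mm → contributes +77 988 281 mm⁴
  hole 1: d = -82.5 mm → contributes −1 049 627 mm⁴
  hole 2: d = -27.5 mm → contributes −118301.4 mm⁴
  hole 3: d = 27.5 mm → contributes −118301.4 mm⁴
  hole 4: d = 82.5 mm → contributes −1 049 627 mm⁴
Total I = 75 652 425 mm⁴.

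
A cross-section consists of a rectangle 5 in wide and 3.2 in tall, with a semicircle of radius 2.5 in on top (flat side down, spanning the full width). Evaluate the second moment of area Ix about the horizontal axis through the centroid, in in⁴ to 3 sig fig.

Split into non-overlapping primitives; take the origin at the lower-left of the bounding box.
Rectangular body: 5 × 3.2, A = 16 in², y = 1.6 in, Ī = 13.653 in⁴.
Semicircular cap: semicircle r = 2.5, A = 9.8175 in², y = 4.261 in, Ī = 4.2874 in⁴.
Centroid: ȳ = ΣA·y / ΣA = 2.6119 in.
Transfer each piece to the horizontal axis through the centroid using Ī + A·d² with d = y − 2.6119:
  rectangular body: d = -1.0119 in → contributes +30.036 in⁴
  semicircular cap: d = 1.6491 in → contributes +30.987 in⁴
Total I = 61.024 in⁴.

Ix ≈ 61.0 in⁴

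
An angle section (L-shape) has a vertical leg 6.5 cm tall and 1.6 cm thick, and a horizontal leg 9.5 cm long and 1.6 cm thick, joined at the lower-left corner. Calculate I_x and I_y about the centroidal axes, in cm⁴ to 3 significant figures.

Split into non-overlapping primitives; take the origin at the lower-left of the bounding box.
Vertical leg: 1.6 × 6.5, A = 10.4 cm², y = 3.25 cm, Ī = 36.617 cm⁴.
Horizontal leg (remainder): 7.9 × 1.6, A = 12.64 cm², y = 0.8 cm, Ī = 2.6965 cm⁴.
Centroid: ȳ = ΣA·y / ΣA = 1.9059 cm.
Transfer each piece to the centroidal x-axis using Ī + A·d² with d = y − 1.9059:
  vertical leg: d = 1.3441 cm → contributes +55.405 cm⁴
  horizontal leg (remainder): d = -1.1059 cm → contributes +18.156 cm⁴
Total I = 73.561 cm⁴.
For the y-axis: x̄ = 3.4059 cm.
Repeating about the centroidal y-axis gives I_y = 196.69 cm⁴.

I_x ≈ 73.6 cm⁴, I_y ≈ 197 cm⁴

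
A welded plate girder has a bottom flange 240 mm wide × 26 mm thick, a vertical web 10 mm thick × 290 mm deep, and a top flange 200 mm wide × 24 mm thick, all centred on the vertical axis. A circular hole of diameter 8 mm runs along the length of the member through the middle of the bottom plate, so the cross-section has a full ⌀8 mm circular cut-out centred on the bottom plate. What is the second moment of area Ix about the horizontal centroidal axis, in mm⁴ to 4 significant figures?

Ix ≈ 2.901 × 10⁸ mm⁴

Decompose the section into non-overlapping parts with the origin at the bottom-left of its bounding rectangle.
Bottom plate: 240 × 26, A = 6 240 mm², y = 13 mm, Ī = 351 520 mm⁴.
Web plate: 10 × 290, A = 2 900 mm², y = 171 mm, Ī = 20 324 167 mm⁴.
Top plate: 200 × 24, A = 4 800 mm², y = 328 mm, Ī = 230 400 mm⁴.
Hole (subtracted): ⌀8, A = 50.2655 mm², y = 13 mm, Ī = 201.062 mm⁴.
Centroid: ȳ = ΣA·y / ΣA = 154.846 mm.
Transfer each piece to the horizontal centroidal axis using Ī + A·d² with d = y − 154.846:
  bottom plate: d = -141.846 mm → contributes +125 901 697 mm⁴
  web plate: d = 16.1542 mm → contributes +21 080 949 mm⁴
  top plate: d = 173.154 mm → contributes +144 145 870 mm⁴
  hole: d = -141.846 mm → contributes −1 011 554 mm⁴
Total I = 290 116 962 mm⁴.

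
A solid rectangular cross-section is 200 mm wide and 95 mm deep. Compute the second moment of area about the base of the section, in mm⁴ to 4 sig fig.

I_base ≈ 5.716 × 10⁷ mm⁴

The section: 200 × 95, A = 19 000 mm², y = 47.5 mm, Ī = 14 289 583 mm⁴.
Transfer it to the bottom edge using Ī + A·d² with d = y − 0:
  the section: d = 47.5 mm → contributes +57 158 333 mm⁴
Total I = 57 158 333 mm⁴.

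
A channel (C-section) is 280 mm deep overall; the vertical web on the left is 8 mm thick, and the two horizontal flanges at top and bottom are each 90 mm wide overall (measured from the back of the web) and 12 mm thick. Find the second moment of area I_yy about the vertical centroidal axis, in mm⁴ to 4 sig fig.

I_yy ≈ 3.236 × 10⁶ mm⁴

Split into non-overlapping primitives; take the origin at the lower-left of the bounding box.
Web: 8 × 280, A = 2 240 mm², x = 4 mm, Ī = 11946.7 mm⁴.
Top flange (beyond web): 82 × 12, A = 984 mm², x = 49 mm, Ī = 551 368 mm⁴.
Bottom flange (beyond web): 82 × 12, A = 984 mm², x = 49 mm, Ī = 551 368 mm⁴.
Centroid: x̄ = ΣA·x / ΣA = 25.0456 mm.
Transfer each piece to the vertical centroidal axis using Ī + A·d² with d = x − 25.0456:
  web: d = -21.0456 mm → contributes +1 004 084 mm⁴
  top flange (beyond web): d = 23.9544 mm → contributes +1 115 999 mm⁴
  bottom flange (beyond web): d = 23.9544 mm → contributes +1 115 999 mm⁴
Total I = 3 236 082 mm⁴.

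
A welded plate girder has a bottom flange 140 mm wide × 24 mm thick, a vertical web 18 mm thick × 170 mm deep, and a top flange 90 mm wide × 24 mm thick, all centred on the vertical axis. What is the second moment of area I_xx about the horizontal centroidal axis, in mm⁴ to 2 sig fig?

Decompose the section into non-overlapping parts with the origin at the bottom-left of its bounding rectangle.
Bottom plate: 140 × 24, A = 3 360 mm², y = 12 mm, Ī = 161 280 mm⁴.
Web plate: 18 × 170, A = 3 060 mm², y = 109 mm, Ī = 7 369 500 mm⁴.
Top plate: 90 × 24, A = 2 160 mm², y = 206 mm, Ī = 103 680 mm⁴.
Centroid: ȳ = ΣA·y / ΣA = 95.43 mm.
Transfer each piece to the horizontal centroidal axis using Ī + A·d² with d = y − 95.43:
  bottom plate: d = -83.43 mm → contributes +23 550 778 mm⁴
  web plate: d = 13.57 mm → contributes +7 932 687 mm⁴
  top plate: d = 110.6 mm → contributes +26 509 542 mm⁴
Total I = 57 993 007 mm⁴.

I_xx ≈ 5.8 × 10⁷ mm⁴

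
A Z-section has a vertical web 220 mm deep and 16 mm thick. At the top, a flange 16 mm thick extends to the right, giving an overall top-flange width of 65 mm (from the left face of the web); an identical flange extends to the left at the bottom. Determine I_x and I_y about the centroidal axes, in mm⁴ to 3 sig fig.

I_x ≈ 3.05 × 10⁷ mm⁴, I_y ≈ 2.05 × 10⁶ mm⁴

Decompose the section into non-overlapping parts with the origin at the bottom-left of its bounding rectangle.
Web: 16 × 220, A = 3 520 mm², y = 110 mm, Ī = 14 197 333 mm⁴.
Top flange (beyond web): 49 × 16, A = 784 mm², y = 212 mm, Ī = 16 725 mm⁴.
Bottom flange (beyond web): 49 × 16, A = 784 mm², y = 8 mm, Ī = 16 725 mm⁴.
Centroid: ȳ = ΣA·y / ΣA = 110 mm.
Transfer each piece to the centroidal x-axis using Ī + A·d² with d = y − 110:
  web: d = 0 mm → contributes +14 197 333 mm⁴
  top flange (beyond web): d = 102 mm → contributes +8 173 461 mm⁴
  bottom flange (beyond web): d = -102 mm → contributes +8 173 461 mm⁴
Total I = 30 544 256 mm⁴.
For the y-axis: x̄ = 57 mm.
Repeating about the centroidal y-axis gives I_y = 2 045 024 mm⁴.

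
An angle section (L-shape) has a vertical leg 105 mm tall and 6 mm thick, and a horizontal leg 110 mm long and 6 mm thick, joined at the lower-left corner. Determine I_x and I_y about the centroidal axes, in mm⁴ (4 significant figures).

I_x ≈ 1.349 × 10⁶ mm⁴, I_y ≈ 1.513 × 10⁶ mm⁴

Break the section into simple shapes (no overlaps), measuring from the bottom-left corner of the bounding box.
Vertical leg: 6 × 105, A = 630 mm², y = 52.5 mm, Ī = 578 813 mm⁴.
Horizontal leg (remainder): 104 × 6, A = 624 mm², y = 3 mm, Ī = 1 872 mm⁴.
Centroid: ȳ = ΣA·y / ΣA = 27.8684 mm.
Transfer each piece to the centroidal x-axis using Ī + A·d² with d = y − 27.8684:
  vertical leg: d = 24.6316 mm → contributes +961 043 mm⁴
  horizontal leg (remainder): d = -24.8684 mm → contributes +387 778 mm⁴
Total I = 1 348 820 mm⁴.
For the y-axis: x̄ = 30.3684 mm.
Repeating about the centroidal y-axis gives I_y = 1 512 638 mm⁴.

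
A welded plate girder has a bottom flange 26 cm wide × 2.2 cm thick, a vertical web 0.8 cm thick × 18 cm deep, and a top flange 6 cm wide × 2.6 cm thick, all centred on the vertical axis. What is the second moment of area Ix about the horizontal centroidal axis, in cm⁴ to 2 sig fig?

Break the section into simple shapes (no overlaps), measuring from the bottom-left corner of the bounding box.
Bottom plate: 26 × 2.2, A = 57.2 cm², y = 1.1 cm, Ī = 23.07 cm⁴.
Web plate: 0.8 × 18, A = 14.4 cm², y = 11.2 cm, Ī = 388.8 cm⁴.
Top plate: 6 × 2.6, A = 15.6 cm², y = 21.5 cm, Ī = 8.788 cm⁴.
Centroid: ȳ = ΣA·y / ΣA = 6.417 cm.
Transfer each piece to the horizontal centroidal axis using Ī + A·d² with d = y − 6.417:
  bottom plate: d = -5.317 cm → contributes +1 640 cm⁴
  web plate: d = 4.783 cm → contributes +718.2 cm⁴
  top plate: d = 15.08 cm → contributes +3 558 cm⁴
Total I = 5 916 cm⁴.

Ix ≈ 5900 cm⁴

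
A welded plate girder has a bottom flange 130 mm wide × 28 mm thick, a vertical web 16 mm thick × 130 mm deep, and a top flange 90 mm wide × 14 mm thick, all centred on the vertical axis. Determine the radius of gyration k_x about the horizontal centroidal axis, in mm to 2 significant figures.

Split into non-overlapping primitives; take the origin at the lower-left of the bounding box.
Bottom plate: 130 × 28, A = 3 640 mm², y = 14 mm, Ī = 237 813 mm⁴.
Web plate: 16 × 130, A = 2 080 mm², y = 93 mm, Ī = 2 929 333 mm⁴.
Top plate: 90 × 14, A = 1 260 mm², y = 165 mm, Ī = 20 580 mm⁴.
Centroid: ȳ = ΣA·y / ΣA = 64.8 mm.
Transfer each piece to the horizontal centroidal axis using Ī + A·d² with d = y − 64.8:
  bottom plate: d = -50.8 mm → contributes +9 631 131 mm⁴
  web plate: d = 28.2 mm → contributes +4 583 500 mm⁴
  top plate: d = 100.2 mm → contributes +12 671 175 mm⁴
Total I = 26 885 806 mm⁴.
Radius of gyration: k = √(I/A) = √(26 885 806 / 6 980) = 62.06 mm.

k_x ≈ 62 mm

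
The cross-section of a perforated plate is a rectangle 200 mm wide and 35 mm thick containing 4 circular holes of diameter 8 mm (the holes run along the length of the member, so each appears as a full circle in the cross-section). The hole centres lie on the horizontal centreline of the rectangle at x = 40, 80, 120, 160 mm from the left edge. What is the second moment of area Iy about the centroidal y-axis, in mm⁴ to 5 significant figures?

Break the section into simple shapes (no overlaps), measuring from the bottom-left corner of the bounding box.
Plate: 200 × 35, A = 7 000 mm², x = 100 mm, Ī = 23 333 333 mm⁴.
Hole 1 (subtracted): ⌀8, A = 50.26548 mm², x = 40 mm, Ī = 201.0619 mm⁴.
Hole 2 (subtracted): ⌀8, A = 50.26548 mm², x = 80 mm, Ī = 201.0619 mm⁴.
Hole 3 (subtracted): ⌀8, A = 50.26548 mm², x = 120 mm, Ī = 201.0619 mm⁴.
Hole 4 (subtracted): ⌀8, A = 50.26548 mm², x = 160 mm, Ī = 201.0619 mm⁴.
By symmetry the centroid is at mid-width, x̄ = 100 mm.
Transfer each piece to the centroidal y-axis using Ī + A·d² with d = x − 100:
  plate: d = 0 mm → contributes +23 333 333 mm⁴
  hole 1: d = -60 mm → contributes −181156.8 mm⁴
  hole 2: d = -20 mm → contributes −20307.25 mm⁴
  hole 3: d = 20 mm → contributes −20307.25 mm⁴
  hole 4: d = 60 mm → contributes −181156.8 mm⁴
Total I = 22 930 405 mm⁴.

Iy ≈ 2.2930 × 10⁷ mm⁴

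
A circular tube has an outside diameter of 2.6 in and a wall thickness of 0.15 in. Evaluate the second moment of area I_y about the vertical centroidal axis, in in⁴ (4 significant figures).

I_y ≈ 0.8695 in⁴

Split into non-overlapping primitives; take the origin at the lower-left of the bounding box.
Outer circle: ⌀2.6, A = 5.30929 in², x = 1.3 in, Ī = 2.24318 in⁴.
Bore (subtracted): ⌀2.3, A = 4.15476 in², x = 1.3 in, Ī = 1.37367 in⁴.
By symmetry the centroid is at mid-width, x̄ = 1.3 in.
All pieces are centred on the vertical centroidal axis, so I = ΣĪ (holes subtracted) = 0.869509 in⁴.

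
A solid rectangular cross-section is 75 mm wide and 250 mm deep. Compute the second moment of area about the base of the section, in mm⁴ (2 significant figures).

I_base ≈ 3.9 × 10⁸ mm⁴

The section: 75 × 250, A = 18 750 mm², y = 125 mm, Ī = 97 656 250 mm⁴.
Transfer it to the bottom edge using Ī + A·d² with d = y − 0:
  the section: d = 125 mm → contributes +390 625 000 mm⁴
Total I = 390 625 000 mm⁴.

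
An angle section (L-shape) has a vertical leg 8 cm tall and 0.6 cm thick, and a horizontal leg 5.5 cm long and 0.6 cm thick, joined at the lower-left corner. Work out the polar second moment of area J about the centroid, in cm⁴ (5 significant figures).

J ≈ 70.463 cm⁴

Break the section into simple shapes (no overlaps), measuring from the bottom-left corner of the bounding box.
Vertical leg: 0.6 × 8, A = 4.8 cm², y = 4 cm, Ī = 25.6 cm⁴.
Horizontal leg (remainder): 4.9 × 0.6, A = 2.94 cm², y = 0.3 cm, Ī = 0.0882 cm⁴.
Centroid: ȳ = ΣA·y / ΣA = 2.594574 cm.
Transfer each piece to the centroidal x-axis using Ī + A·d² with d = y − 2.594574:
  vertical leg: d = 1.405426 cm → contributes +35.08107 cm⁴
  horizontal leg (remainder): d = -2.294574 cm → contributes +15.5675 cm⁴
Total I = 50.64857 cm⁴.
For the y-axis: x̄ = 1.344574 cm.
Repeating about the centroidal y-axis gives I_y = 19.81482 cm⁴.
Polar second moment: J = I_x + I_y = 70.46339 cm⁴.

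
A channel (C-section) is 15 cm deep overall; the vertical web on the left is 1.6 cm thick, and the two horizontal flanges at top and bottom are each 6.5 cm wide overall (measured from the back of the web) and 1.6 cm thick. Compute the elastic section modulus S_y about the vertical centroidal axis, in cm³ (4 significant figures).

S_y ≈ 30.95 cm³

Treat the section as a set of non-overlapping primitives; coordinates are from the bounding-box lower-left.
Web: 1.6 × 15, A = 24 cm², x = 0.8 cm, Ī = 5.12 cm⁴.
Top flange (beyond web): 4.9 × 1.6, A = 7.84 cm², x = 4.05 cm, Ī = 15.6865 cm⁴.
Bottom flange (beyond web): 4.9 × 1.6, A = 7.84 cm², x = 4.05 cm, Ī = 15.6865 cm⁴.
Centroid: x̄ = ΣA·x / ΣA = 2.08427 cm.
Transfer each piece to the vertical centroidal axis using Ī + A·d² with d = x − 2.08427:
  web: d = -1.28427 cm → contributes +44.7046 cm⁴
  top flange (beyond web): d = 1.96573 cm → contributes +45.9809 cm⁴
  bottom flange (beyond web): d = 1.96573 cm → contributes +45.9809 cm⁴
Total I = 136.666 cm⁴.
Extreme fibre distance c = 4.41573 cm; S = I/c = 30.9499 cm³.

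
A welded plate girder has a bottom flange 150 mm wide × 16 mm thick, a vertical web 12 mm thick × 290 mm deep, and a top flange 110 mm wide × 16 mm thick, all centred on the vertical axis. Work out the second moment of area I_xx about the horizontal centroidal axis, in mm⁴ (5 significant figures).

I_xx ≈ 1.2060 × 10⁸ mm⁴

Decompose the section into non-overlapping parts with the origin at the bottom-left of its bounding rectangle.
Bottom plate: 150 × 16, A = 2 400 mm², y = 8 mm, Ī = 51 200 mm⁴.
Web plate: 12 × 290, A = 3 480 mm², y = 161 mm, Ī = 24 389 000 mm⁴.
Top plate: 110 × 16, A = 1 760 mm², y = 314 mm, Ī = 37546.67 mm⁴.
Centroid: ȳ = ΣA·y / ΣA = 148.1832 mm.
Transfer each piece to the horizontal centroidal axis using Ī + A·d² with d = y − 148.1832:
  bottom plate: d = -140.1832 mm → contributes +47 214 422 mm⁴
  web plate: d = 12.81675 mm → contributes +24 960 657 mm⁴
  top plate: d = 165.8168 mm → contributes +48 429 091 mm⁴
Total I = 120 604 170 mm⁴.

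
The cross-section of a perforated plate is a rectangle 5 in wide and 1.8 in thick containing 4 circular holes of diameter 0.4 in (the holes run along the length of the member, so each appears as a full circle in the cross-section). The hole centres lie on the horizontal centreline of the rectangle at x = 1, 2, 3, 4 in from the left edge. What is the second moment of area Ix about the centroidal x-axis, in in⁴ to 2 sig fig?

Ix ≈ 2.4 in⁴

Split into non-overlapping primitives; take the origin at the lower-left of the bounding box.
Plate: 5 × 1.8, A = 9 in², y = 0.9 in, Ī = 2.43 in⁴.
Hole 1 (subtracted): ⌀0.4, A = 0.1257 in², y = 0.9 in, Ī = 0.001257 in⁴.
Hole 2 (subtracted): ⌀0.4, A = 0.1257 in², y = 0.9 in, Ī = 0.001257 in⁴.
Hole 3 (subtracted): ⌀0.4, A = 0.1257 in², y = 0.9 in, Ī = 0.001257 in⁴.
Hole 4 (subtracted): ⌀0.4, A = 0.1257 in², y = 0.9 in, Ī = 0.001257 in⁴.
By symmetry the centroid is at mid-height, ȳ = 0.9 in.
All pieces are centred on the centroidal x-axis, so I = ΣĪ (holes subtracted) = 2.425 in⁴.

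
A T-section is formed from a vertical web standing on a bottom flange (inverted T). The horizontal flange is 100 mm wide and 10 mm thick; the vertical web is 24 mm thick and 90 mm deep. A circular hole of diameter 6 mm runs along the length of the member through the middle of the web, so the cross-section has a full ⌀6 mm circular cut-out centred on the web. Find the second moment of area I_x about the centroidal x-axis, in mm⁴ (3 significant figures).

Break the section into simple shapes (no overlaps), measuring from the bottom-left corner of the bounding box.
Flange: 100 × 10, A = 1 000 mm², y = 5 mm, Ī = 8333.3 mm⁴.
Web: 24 × 90, A = 2 160 mm², y = 55 mm, Ī = 1 458 000 mm⁴.
Hole (subtracted): ⌀6, A = 28.274 mm², y = 55 mm, Ī = 63.617 mm⁴.
Centroid: ȳ = ΣA·y / ΣA = 39.034 mm.
Transfer each piece to the centroidal x-axis using Ī + A·d² with d = y − 39.034:
  flange: d = -34.034 mm → contributes +1 166 671 mm⁴
  web: d = 15.966 mm → contributes +2 008 587 mm⁴
  hole: d = 15.966 mm → contributes −7270.8 mm⁴
Total I = 3 167 988 mm⁴.

I_x ≈ 3.17 × 10⁶ mm⁴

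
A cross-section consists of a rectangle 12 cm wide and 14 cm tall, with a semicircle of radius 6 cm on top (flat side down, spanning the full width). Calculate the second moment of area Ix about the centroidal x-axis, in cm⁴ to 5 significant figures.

Split into non-overlapping primitives; take the origin at the lower-left of the bounding box.
Rectangular body: 12 × 14, A = 168 cm², y = 7 cm, Ī = 2 744 cm⁴.
Semicircular cap: semicircle r = 6, A = 56.54867 cm², y = 16.54648 cm, Ī = 142.245 cm⁴.
Centroid: ȳ = ΣA·y / ΣA = 9.404114 cm.
Transfer each piece to the centroidal x-axis using Ī + A·d² with d = y − 9.404114:
  rectangular body: d = -2.404114 cm → contributes +3715.001 cm⁴
  semicircular cap: d = 7.142365 cm → contributes +3026.983 cm⁴
Total I = 6741.984 cm⁴.

Ix ≈ 6742.0 cm⁴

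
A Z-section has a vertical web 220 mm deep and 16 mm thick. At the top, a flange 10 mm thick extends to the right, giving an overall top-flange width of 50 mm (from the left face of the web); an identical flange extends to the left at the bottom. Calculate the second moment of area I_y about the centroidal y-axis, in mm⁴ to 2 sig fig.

Split into non-overlapping primitives; take the origin at the lower-left of the bounding box.
Web: 16 × 220, A = 3 520 mm², x = 42 mm, Ī = 75 093 mm⁴.
Top flange (beyond web): 34 × 10, A = 340 mm², x = 67 mm, Ī = 32 753 mm⁴.
Bottom flange (beyond web): 34 × 10, A = 340 mm², x = 17 mm, Ī = 32 753 mm⁴.
Centroid: x̄ = ΣA·x / ΣA = 42 mm.
Transfer each piece to the centroidal y-axis using Ī + A·d² with d = x − 42:
  web: d = 0 mm → contributes +75 093 mm⁴
  top flange (beyond web): d = 25 mm → contributes +245 253 mm⁴
  bottom flange (beyond web): d = -25 mm → contributes +245 253 mm⁴
Total I = 565 600 mm⁴.

I_y ≈ 5.7 × 10⁵ mm⁴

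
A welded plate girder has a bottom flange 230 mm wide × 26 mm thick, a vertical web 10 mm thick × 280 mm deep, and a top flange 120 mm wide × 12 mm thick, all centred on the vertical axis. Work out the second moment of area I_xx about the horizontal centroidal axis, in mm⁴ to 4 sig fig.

Decompose the section into non-overlapping parts with the origin at the bottom-left of its bounding rectangle.
Bottom plate: 230 × 26, A = 5 980 mm², y = 13 mm, Ī = 336 873 mm⁴.
Web plate: 10 × 280, A = 2 800 mm², y = 166 mm, Ī = 18 293 333 mm⁴.
Top plate: 120 × 12, A = 1 440 mm², y = 312 mm, Ī = 17 280 mm⁴.
Centroid: ȳ = ΣA·y / ΣA = 97.047 mm.
Transfer each piece to the horizontal centroidal axis using Ī + A·d² with d = y − 97.047:
  bottom plate: d = -84.047 mm → contributes +42 578 951 mm⁴
  web plate: d = 68.953 mm → contributes +31 605 992 mm⁴
  top plate: d = 214.953 mm → contributes +66 552 201 mm⁴
Total I = 140 737 144 mm⁴.

I_xx ≈ 1.407 × 10⁸ mm⁴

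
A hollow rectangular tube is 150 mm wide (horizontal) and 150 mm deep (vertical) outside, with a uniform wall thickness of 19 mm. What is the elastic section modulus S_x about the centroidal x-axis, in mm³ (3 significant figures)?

Decompose the section into non-overlapping parts with the origin at the bottom-left of its bounding rectangle.
Outer rectangle: 150 × 150, A = 22 500 mm², y = 75 mm, Ī = 42 187 500 mm⁴.
Inner void (subtracted): 112 × 112, A = 12 544 mm², y = 75 mm, Ī = 13 112 661 mm⁴.
By symmetry the centroid is at mid-height, ȳ = 75 mm.
All pieces are centred on the centroidal x-axis, so I = ΣĪ (holes subtracted) = 29 074 839 mm⁴.
Extreme fibre distance c = 75 mm; S = I/c = 387 665 mm³.

S_x ≈ 3.88 × 10⁵ mm³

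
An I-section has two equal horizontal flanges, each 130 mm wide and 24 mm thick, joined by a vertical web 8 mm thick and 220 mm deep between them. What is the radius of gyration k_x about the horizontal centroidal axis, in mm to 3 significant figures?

k_x ≈ 112 mm

Break the section into simple shapes (no overlaps), measuring from the bottom-left corner of the bounding box.
Bottom flange: 130 × 24, A = 3 120 mm², y = 12 mm, Ī = 149 760 mm⁴.
Web: 8 × 220, A = 1 760 mm², y = 134 mm, Ī = 7 098 667 mm⁴.
Top flange: 130 × 24, A = 3 120 mm², y = 256 mm, Ī = 149 760 mm⁴.
By symmetry the centroid is at mid-height, ȳ = 134 mm.
Transfer each piece to the horizontal centroidal axis using Ī + A·d² with d = y − 134:
  bottom flange: d = -122 mm → contributes +46 587 840 mm⁴
  web: d = 0 mm → contributes +7 098 667 mm⁴
  top flange: d = 122 mm → contributes +46 587 840 mm⁴
Total I = 100 274 347 mm⁴.
Radius of gyration: k = √(I/A) = √(100 274 347 / 8 000) = 111.96 mm.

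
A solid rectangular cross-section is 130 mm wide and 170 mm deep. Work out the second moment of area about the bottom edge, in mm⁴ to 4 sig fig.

I_base ≈ 2.129 × 10⁸ mm⁴

The section: 130 × 170, A = 22 100 mm², y = 85 mm, Ī = 53 224 167 mm⁴.
Transfer it to a horizontal axis along the bottom face using Ī + A·d² with d = y − 0:
  the section: d = 85 mm → contributes +212 896 667 mm⁴
Total I = 212 896 667 mm⁴.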